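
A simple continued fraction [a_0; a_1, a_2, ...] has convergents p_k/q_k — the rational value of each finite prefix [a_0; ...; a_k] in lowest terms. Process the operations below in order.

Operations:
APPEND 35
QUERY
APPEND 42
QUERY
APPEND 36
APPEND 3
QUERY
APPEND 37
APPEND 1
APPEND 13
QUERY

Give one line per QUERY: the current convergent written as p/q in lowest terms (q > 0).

35/1
1471/42
160444/4581
85937638/2453693

APPEND 35: p_0 = 35·1 + 0 = 35, q_0 = 35·0 + 1 = 1 → 35/1
APPEND 42: p_1 = 42·35 + 1 = 1471, q_1 = 42·1 + 0 = 42 → 1471/42
APPEND 36: p_2 = 36·1471 + 35 = 52991, q_2 = 36·42 + 1 = 1513 → 52991/1513
APPEND 3: p_3 = 3·52991 + 1471 = 160444, q_3 = 3·1513 + 42 = 4581 → 160444/4581
APPEND 37: p_4 = 37·160444 + 52991 = 5989419, q_4 = 37·4581 + 1513 = 171010 → 5989419/171010
APPEND 1: p_5 = 1·5989419 + 160444 = 6149863, q_5 = 1·171010 + 4581 = 175591 → 6149863/175591
APPEND 13: p_6 = 13·6149863 + 5989419 = 85937638, q_6 = 13·175591 + 171010 = 2453693 → 85937638/2453693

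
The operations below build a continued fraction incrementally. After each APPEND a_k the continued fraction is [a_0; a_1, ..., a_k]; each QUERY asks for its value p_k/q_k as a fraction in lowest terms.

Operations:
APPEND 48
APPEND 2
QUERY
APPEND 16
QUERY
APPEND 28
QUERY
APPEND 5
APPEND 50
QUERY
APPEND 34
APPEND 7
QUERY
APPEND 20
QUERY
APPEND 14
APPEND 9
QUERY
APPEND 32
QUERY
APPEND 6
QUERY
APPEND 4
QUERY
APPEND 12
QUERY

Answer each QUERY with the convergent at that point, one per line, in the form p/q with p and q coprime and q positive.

97/2
1600/33
44897/926
11349147/234076
2714028728/55976805
54666671643/1127499347
6967093557213/143696208314
223715041262546/4614119633711
1349257341132489/27828414010580
5620744405792502/115927775676031
68798190210642513/1418961722122952

APPEND 48: p_0 = 48·1 + 0 = 48, q_0 = 48·0 + 1 = 1 → 48/1
APPEND 2: p_1 = 2·48 + 1 = 97, q_1 = 2·1 + 0 = 2 → 97/2
APPEND 16: p_2 = 16·97 + 48 = 1600, q_2 = 16·2 + 1 = 33 → 1600/33
APPEND 28: p_3 = 28·1600 + 97 = 44897, q_3 = 28·33 + 2 = 926 → 44897/926
APPEND 5: p_4 = 5·44897 + 1600 = 226085, q_4 = 5·926 + 33 = 4663 → 226085/4663
APPEND 50: p_5 = 50·226085 + 44897 = 11349147, q_5 = 50·4663 + 926 = 234076 → 11349147/234076
APPEND 34: p_6 = 34·11349147 + 226085 = 386097083, q_6 = 34·234076 + 4663 = 7963247 → 386097083/7963247
APPEND 7: p_7 = 7·386097083 + 11349147 = 2714028728, q_7 = 7·7963247 + 234076 = 55976805 → 2714028728/55976805
APPEND 20: p_8 = 20·2714028728 + 386097083 = 54666671643, q_8 = 20·55976805 + 7963247 = 1127499347 → 54666671643/1127499347
APPEND 14: p_9 = 14·54666671643 + 2714028728 = 768047431730, q_9 = 14·1127499347 + 55976805 = 15840967663 → 768047431730/15840967663
APPEND 9: p_10 = 9·768047431730 + 54666671643 = 6967093557213, q_10 = 9·15840967663 + 1127499347 = 143696208314 → 6967093557213/143696208314
APPEND 32: p_11 = 32·6967093557213 + 768047431730 = 223715041262546, q_11 = 32·143696208314 + 15840967663 = 4614119633711 → 223715041262546/4614119633711
APPEND 6: p_12 = 6·223715041262546 + 6967093557213 = 1349257341132489, q_12 = 6·4614119633711 + 143696208314 = 27828414010580 → 1349257341132489/27828414010580
APPEND 4: p_13 = 4·1349257341132489 + 223715041262546 = 5620744405792502, q_13 = 4·27828414010580 + 4614119633711 = 115927775676031 → 5620744405792502/115927775676031
APPEND 12: p_14 = 12·5620744405792502 + 1349257341132489 = 68798190210642513, q_14 = 12·115927775676031 + 27828414010580 = 1418961722122952 → 68798190210642513/1418961722122952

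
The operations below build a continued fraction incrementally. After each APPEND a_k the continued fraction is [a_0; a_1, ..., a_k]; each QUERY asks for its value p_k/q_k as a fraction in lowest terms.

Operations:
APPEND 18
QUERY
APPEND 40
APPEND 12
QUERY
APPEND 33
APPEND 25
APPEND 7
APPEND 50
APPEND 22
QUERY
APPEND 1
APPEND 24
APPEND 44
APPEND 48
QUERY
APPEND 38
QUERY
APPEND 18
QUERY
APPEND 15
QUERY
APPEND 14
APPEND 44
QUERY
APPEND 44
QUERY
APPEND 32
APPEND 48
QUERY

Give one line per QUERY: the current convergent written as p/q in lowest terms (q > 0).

18/1
8670/481
55805731336/3096027287
3079258858504528/170833160348111
117075957516742465/6495217434587397
2110446494159868898/117084746982921257
31773773369914775935/1762766422178406252
19697277814980450983407/1092778611351325192792
867127167132812810001896/48107054714115789091633
1333719925218252350620117688/73992996468940831443093937

APPEND 18: p_0 = 18·1 + 0 = 18, q_0 = 18·0 + 1 = 1 → 18/1
APPEND 40: p_1 = 40·18 + 1 = 721, q_1 = 40·1 + 0 = 40 → 721/40
APPEND 12: p_2 = 12·721 + 18 = 8670, q_2 = 12·40 + 1 = 481 → 8670/481
APPEND 33: p_3 = 33·8670 + 721 = 286831, q_3 = 33·481 + 40 = 15913 → 286831/15913
APPEND 25: p_4 = 25·286831 + 8670 = 7179445, q_4 = 25·15913 + 481 = 398306 → 7179445/398306
APPEND 7: p_5 = 7·7179445 + 286831 = 50542946, q_5 = 7·398306 + 15913 = 2804055 → 50542946/2804055
APPEND 50: p_6 = 50·50542946 + 7179445 = 2534326745, q_6 = 50·2804055 + 398306 = 140601056 → 2534326745/140601056
APPEND 22: p_7 = 22·2534326745 + 50542946 = 55805731336, q_7 = 22·140601056 + 2804055 = 3096027287 → 55805731336/3096027287
APPEND 1: p_8 = 1·55805731336 + 2534326745 = 58340058081, q_8 = 1·3096027287 + 140601056 = 3236628343 → 58340058081/3236628343
APPEND 24: p_9 = 24·58340058081 + 55805731336 = 1455967125280, q_9 = 24·3236628343 + 3096027287 = 80775107519 → 1455967125280/80775107519
APPEND 44: p_10 = 44·1455967125280 + 58340058081 = 64120893570401, q_10 = 44·80775107519 + 3236628343 = 3557341359179 → 64120893570401/3557341359179
APPEND 48: p_11 = 48·64120893570401 + 1455967125280 = 3079258858504528, q_11 = 48·3557341359179 + 80775107519 = 170833160348111 → 3079258858504528/170833160348111
APPEND 38: p_12 = 38·3079258858504528 + 64120893570401 = 117075957516742465, q_12 = 38·170833160348111 + 3557341359179 = 6495217434587397 → 117075957516742465/6495217434587397
APPEND 18: p_13 = 18·117075957516742465 + 3079258858504528 = 2110446494159868898, q_13 = 18·6495217434587397 + 170833160348111 = 117084746982921257 → 2110446494159868898/117084746982921257
APPEND 15: p_14 = 15·2110446494159868898 + 117075957516742465 = 31773773369914775935, q_14 = 15·117084746982921257 + 6495217434587397 = 1762766422178406252 → 31773773369914775935/1762766422178406252
APPEND 14: p_15 = 14·31773773369914775935 + 2110446494159868898 = 446943273672966731988, q_15 = 14·1762766422178406252 + 117084746982921257 = 24795814657480608785 → 446943273672966731988/24795814657480608785
APPEND 44: p_16 = 44·446943273672966731988 + 31773773369914775935 = 19697277814980450983407, q_16 = 44·24795814657480608785 + 1762766422178406252 = 1092778611351325192792 → 19697277814980450983407/1092778611351325192792
APPEND 44: p_17 = 44·19697277814980450983407 + 446943273672966731988 = 867127167132812810001896, q_17 = 44·1092778611351325192792 + 24795814657480608785 = 48107054714115789091633 → 867127167132812810001896/48107054714115789091633
APPEND 32: p_18 = 32·867127167132812810001896 + 19697277814980450983407 = 27767766626064990371044079, q_18 = 32·48107054714115789091633 + 1092778611351325192792 = 1540518529463056576125048 → 27767766626064990371044079/1540518529463056576125048
APPEND 48: p_19 = 48·27767766626064990371044079 + 867127167132812810001896 = 1333719925218252350620117688, q_19 = 48·1540518529463056576125048 + 48107054714115789091633 = 73992996468940831443093937 → 1333719925218252350620117688/73992996468940831443093937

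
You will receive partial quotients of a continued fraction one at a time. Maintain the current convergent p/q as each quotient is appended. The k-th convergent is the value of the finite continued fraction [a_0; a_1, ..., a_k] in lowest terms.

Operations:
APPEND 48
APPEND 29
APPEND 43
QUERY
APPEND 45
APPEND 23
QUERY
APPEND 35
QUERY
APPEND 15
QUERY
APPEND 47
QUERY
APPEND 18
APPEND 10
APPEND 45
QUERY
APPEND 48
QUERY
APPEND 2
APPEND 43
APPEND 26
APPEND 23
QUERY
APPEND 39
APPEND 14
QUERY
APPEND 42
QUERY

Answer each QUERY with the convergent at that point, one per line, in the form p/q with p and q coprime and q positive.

59947/1248
62137131/1293595
2177498593/45332014
32724616026/681273805
1540234451815/32065200849
12587692631993571/262055489016442
604488356017630183/12584474086880935
31854018877576366975477/663149374404466563425
17443505387759380353149573/363145690651191919889607
733870915669385532259865930/15278010617441259739172507

APPEND 48: p_0 = 48·1 + 0 = 48, q_0 = 48·0 + 1 = 1 → 48/1
APPEND 29: p_1 = 29·48 + 1 = 1393, q_1 = 29·1 + 0 = 29 → 1393/29
APPEND 43: p_2 = 43·1393 + 48 = 59947, q_2 = 43·29 + 1 = 1248 → 59947/1248
APPEND 45: p_3 = 45·59947 + 1393 = 2699008, q_3 = 45·1248 + 29 = 56189 → 2699008/56189
APPEND 23: p_4 = 23·2699008 + 59947 = 62137131, q_4 = 23·56189 + 1248 = 1293595 → 62137131/1293595
APPEND 35: p_5 = 35·62137131 + 2699008 = 2177498593, q_5 = 35·1293595 + 56189 = 45332014 → 2177498593/45332014
APPEND 15: p_6 = 15·2177498593 + 62137131 = 32724616026, q_6 = 15·45332014 + 1293595 = 681273805 → 32724616026/681273805
APPEND 47: p_7 = 47·32724616026 + 2177498593 = 1540234451815, q_7 = 47·681273805 + 45332014 = 32065200849 → 1540234451815/32065200849
APPEND 18: p_8 = 18·1540234451815 + 32724616026 = 27756944748696, q_8 = 18·32065200849 + 681273805 = 577854889087 → 27756944748696/577854889087
APPEND 10: p_9 = 10·27756944748696 + 1540234451815 = 279109681938775, q_9 = 10·577854889087 + 32065200849 = 5810614091719 → 279109681938775/5810614091719
APPEND 45: p_10 = 45·279109681938775 + 27756944748696 = 12587692631993571, q_10 = 45·5810614091719 + 577854889087 = 262055489016442 → 12587692631993571/262055489016442
APPEND 48: p_11 = 48·12587692631993571 + 279109681938775 = 604488356017630183, q_11 = 48·262055489016442 + 5810614091719 = 12584474086880935 → 604488356017630183/12584474086880935
APPEND 2: p_12 = 2·604488356017630183 + 12587692631993571 = 1221564404667253937, q_12 = 2·12584474086880935 + 262055489016442 = 25431003662778312 → 1221564404667253937/25431003662778312
APPEND 43: p_13 = 43·1221564404667253937 + 604488356017630183 = 53131757756709549474, q_13 = 43·25431003662778312 + 12584474086880935 = 1106117631586348351 → 53131757756709549474/1106117631586348351
APPEND 26: p_14 = 26·53131757756709549474 + 1221564404667253937 = 1382647266079115540261, q_14 = 26·1106117631586348351 + 25431003662778312 = 28784489424907835438 → 1382647266079115540261/28784489424907835438
APPEND 23: p_15 = 23·1382647266079115540261 + 53131757756709549474 = 31854018877576366975477, q_15 = 23·28784489424907835438 + 1106117631586348351 = 663149374404466563425 → 31854018877576366975477/663149374404466563425
APPEND 39: p_16 = 39·31854018877576366975477 + 1382647266079115540261 = 1243689383491557427583864, q_16 = 39·663149374404466563425 + 28784489424907835438 = 25891610091199103809013 → 1243689383491557427583864/25891610091199103809013
APPEND 14: p_17 = 14·1243689383491557427583864 + 31854018877576366975477 = 17443505387759380353149573, q_17 = 14·25891610091199103809013 + 663149374404466563425 = 363145690651191919889607 → 17443505387759380353149573/363145690651191919889607
APPEND 42: p_18 = 42·17443505387759380353149573 + 1243689383491557427583864 = 733870915669385532259865930, q_18 = 42·363145690651191919889607 + 25891610091199103809013 = 15278010617441259739172507 → 733870915669385532259865930/15278010617441259739172507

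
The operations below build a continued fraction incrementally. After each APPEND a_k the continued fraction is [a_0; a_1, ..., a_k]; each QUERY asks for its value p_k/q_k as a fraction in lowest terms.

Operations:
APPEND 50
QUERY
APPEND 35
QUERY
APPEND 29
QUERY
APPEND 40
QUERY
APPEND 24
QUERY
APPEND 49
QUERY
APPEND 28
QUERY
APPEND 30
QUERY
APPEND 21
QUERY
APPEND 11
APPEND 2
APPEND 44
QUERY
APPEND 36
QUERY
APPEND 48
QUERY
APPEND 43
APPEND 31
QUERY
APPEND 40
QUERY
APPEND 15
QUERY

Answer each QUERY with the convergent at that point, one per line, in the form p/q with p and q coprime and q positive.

APPEND 50: p_0 = 50·1 + 0 = 50, q_0 = 50·0 + 1 = 1 → 50/1
APPEND 35: p_1 = 35·50 + 1 = 1751, q_1 = 35·1 + 0 = 35 → 1751/35
APPEND 29: p_2 = 29·1751 + 50 = 50829, q_2 = 29·35 + 1 = 1016 → 50829/1016
APPEND 40: p_3 = 40·50829 + 1751 = 2034911, q_3 = 40·1016 + 35 = 40675 → 2034911/40675
APPEND 24: p_4 = 24·2034911 + 50829 = 48888693, q_4 = 24·40675 + 1016 = 977216 → 48888693/977216
APPEND 49: p_5 = 49·48888693 + 2034911 = 2397580868, q_5 = 49·977216 + 40675 = 47924259 → 2397580868/47924259
APPEND 28: p_6 = 28·2397580868 + 48888693 = 67181152997, q_6 = 28·47924259 + 977216 = 1342856468 → 67181152997/1342856468
APPEND 30: p_7 = 30·67181152997 + 2397580868 = 2017832170778, q_7 = 30·1342856468 + 47924259 = 40333618299 → 2017832170778/40333618299
APPEND 21: p_8 = 21·2017832170778 + 67181152997 = 42441656739335, q_8 = 21·40333618299 + 1342856468 = 848348840747 → 42441656739335/848348840747
APPEND 11: p_9 = 11·42441656739335 + 2017832170778 = 468876056303463, q_9 = 11·848348840747 + 40333618299 = 9372170866516 → 468876056303463/9372170866516
APPEND 2: p_10 = 2·468876056303463 + 42441656739335 = 980193769346261, q_10 = 2·9372170866516 + 848348840747 = 19592690573779 → 980193769346261/19592690573779
APPEND 44: p_11 = 44·980193769346261 + 468876056303463 = 43597401907538947, q_11 = 44·19592690573779 + 9372170866516 = 871450556112792 → 43597401907538947/871450556112792
APPEND 36: p_12 = 36·43597401907538947 + 980193769346261 = 1570486662440748353, q_12 = 36·871450556112792 + 19592690573779 = 31391812710634291 → 1570486662440748353/31391812710634291
APPEND 48: p_13 = 48·1570486662440748353 + 43597401907538947 = 75426957199063459891, q_13 = 48·31391812710634291 + 871450556112792 = 1507678460666558760 → 75426957199063459891/1507678460666558760
APPEND 43: p_14 = 43·75426957199063459891 + 1570486662440748353 = 3244929646222169523666, q_14 = 43·1507678460666558760 + 31391812710634291 = 64861565621372660971 → 3244929646222169523666/64861565621372660971
APPEND 31: p_15 = 31·3244929646222169523666 + 75426957199063459891 = 100668245990086318693537, q_15 = 31·64861565621372660971 + 1507678460666558760 = 2012216212723219048861 → 100668245990086318693537/2012216212723219048861
APPEND 40: p_16 = 40·100668245990086318693537 + 3244929646222169523666 = 4029974769249674917265146, q_16 = 40·2012216212723219048861 + 64861565621372660971 = 80553510074550134615411 → 4029974769249674917265146/80553510074550134615411
APPEND 15: p_17 = 15·4029974769249674917265146 + 100668245990086318693537 = 60550289784735210077670727, q_17 = 15·80553510074550134615411 + 2012216212723219048861 = 1210314867330975238280026 → 60550289784735210077670727/1210314867330975238280026

50/1
1751/35
50829/1016
2034911/40675
48888693/977216
2397580868/47924259
67181152997/1342856468
2017832170778/40333618299
42441656739335/848348840747
43597401907538947/871450556112792
1570486662440748353/31391812710634291
75426957199063459891/1507678460666558760
100668245990086318693537/2012216212723219048861
4029974769249674917265146/80553510074550134615411
60550289784735210077670727/1210314867330975238280026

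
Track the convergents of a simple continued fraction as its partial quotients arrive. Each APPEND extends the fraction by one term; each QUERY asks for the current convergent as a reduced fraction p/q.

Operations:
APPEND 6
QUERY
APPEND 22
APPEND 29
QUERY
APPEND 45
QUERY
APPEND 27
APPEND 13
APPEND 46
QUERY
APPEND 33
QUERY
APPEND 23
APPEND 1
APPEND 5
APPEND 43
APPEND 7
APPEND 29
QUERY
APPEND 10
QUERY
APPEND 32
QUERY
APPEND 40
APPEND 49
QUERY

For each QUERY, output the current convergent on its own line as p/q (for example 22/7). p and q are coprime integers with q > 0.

APPEND 6: p_0 = 6·1 + 0 = 6, q_0 = 6·0 + 1 = 1 → 6/1
APPEND 22: p_1 = 22·6 + 1 = 133, q_1 = 22·1 + 0 = 22 → 133/22
APPEND 29: p_2 = 29·133 + 6 = 3863, q_2 = 29·22 + 1 = 639 → 3863/639
APPEND 45: p_3 = 45·3863 + 133 = 173968, q_3 = 45·639 + 22 = 28777 → 173968/28777
APPEND 27: p_4 = 27·173968 + 3863 = 4700999, q_4 = 27·28777 + 639 = 777618 → 4700999/777618
APPEND 13: p_5 = 13·4700999 + 173968 = 61286955, q_5 = 13·777618 + 28777 = 10137811 → 61286955/10137811
APPEND 46: p_6 = 46·61286955 + 4700999 = 2823900929, q_6 = 46·10137811 + 777618 = 467116924 → 2823900929/467116924
APPEND 33: p_7 = 33·2823900929 + 61286955 = 93250017612, q_7 = 33·467116924 + 10137811 = 15424996303 → 93250017612/15424996303
APPEND 23: p_8 = 23·93250017612 + 2823900929 = 2147574306005, q_8 = 23·15424996303 + 467116924 = 355242031893 → 2147574306005/355242031893
APPEND 1: p_9 = 1·2147574306005 + 93250017612 = 2240824323617, q_9 = 1·355242031893 + 15424996303 = 370667028196 → 2240824323617/370667028196
APPEND 5: p_10 = 5·2240824323617 + 2147574306005 = 13351695924090, q_10 = 5·370667028196 + 355242031893 = 2208577172873 → 13351695924090/2208577172873
APPEND 43: p_11 = 43·13351695924090 + 2240824323617 = 576363749059487, q_11 = 43·2208577172873 + 370667028196 = 95339485461735 → 576363749059487/95339485461735
APPEND 7: p_12 = 7·576363749059487 + 13351695924090 = 4047897939340499, q_12 = 7·95339485461735 + 2208577172873 = 669584975405018 → 4047897939340499/669584975405018
APPEND 29: p_13 = 29·4047897939340499 + 576363749059487 = 117965403989933958, q_13 = 29·669584975405018 + 95339485461735 = 19513303772207257 → 117965403989933958/19513303772207257
APPEND 10: p_14 = 10·117965403989933958 + 4047897939340499 = 1183701937838680079, q_14 = 10·19513303772207257 + 669584975405018 = 195802622697477588 → 1183701937838680079/195802622697477588
APPEND 32: p_15 = 32·1183701937838680079 + 117965403989933958 = 37996427414827696486, q_15 = 32·195802622697477588 + 19513303772207257 = 6285197230091490073 → 37996427414827696486/6285197230091490073
APPEND 40: p_16 = 40·37996427414827696486 + 1183701937838680079 = 1521040798530946539519, q_16 = 40·6285197230091490073 + 195802622697477588 = 251603691826357080508 → 1521040798530946539519/251603691826357080508
APPEND 49: p_17 = 49·1521040798530946539519 + 37996427414827696486 = 74568995555431208132917, q_17 = 49·251603691826357080508 + 6285197230091490073 = 12334866096721588434965 → 74568995555431208132917/12334866096721588434965

6/1
3863/639
173968/28777
2823900929/467116924
93250017612/15424996303
117965403989933958/19513303772207257
1183701937838680079/195802622697477588
37996427414827696486/6285197230091490073
74568995555431208132917/12334866096721588434965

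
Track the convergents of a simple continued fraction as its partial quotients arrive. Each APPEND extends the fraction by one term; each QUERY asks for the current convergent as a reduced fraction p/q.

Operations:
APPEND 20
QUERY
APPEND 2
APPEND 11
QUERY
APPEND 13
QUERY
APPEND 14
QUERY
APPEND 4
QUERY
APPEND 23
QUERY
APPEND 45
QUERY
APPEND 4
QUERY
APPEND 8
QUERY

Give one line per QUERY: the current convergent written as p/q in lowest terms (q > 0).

20/1
471/23
6164/301
86767/4237
353232/17249
8211103/400964
369852867/18060629
1487622571/72643480
12270833435/599208469

APPEND 20: p_0 = 20·1 + 0 = 20, q_0 = 20·0 + 1 = 1 → 20/1
APPEND 2: p_1 = 2·20 + 1 = 41, q_1 = 2·1 + 0 = 2 → 41/2
APPEND 11: p_2 = 11·41 + 20 = 471, q_2 = 11·2 + 1 = 23 → 471/23
APPEND 13: p_3 = 13·471 + 41 = 6164, q_3 = 13·23 + 2 = 301 → 6164/301
APPEND 14: p_4 = 14·6164 + 471 = 86767, q_4 = 14·301 + 23 = 4237 → 86767/4237
APPEND 4: p_5 = 4·86767 + 6164 = 353232, q_5 = 4·4237 + 301 = 17249 → 353232/17249
APPEND 23: p_6 = 23·353232 + 86767 = 8211103, q_6 = 23·17249 + 4237 = 400964 → 8211103/400964
APPEND 45: p_7 = 45·8211103 + 353232 = 369852867, q_7 = 45·400964 + 17249 = 18060629 → 369852867/18060629
APPEND 4: p_8 = 4·369852867 + 8211103 = 1487622571, q_8 = 4·18060629 + 400964 = 72643480 → 1487622571/72643480
APPEND 8: p_9 = 8·1487622571 + 369852867 = 12270833435, q_9 = 8·72643480 + 18060629 = 599208469 → 12270833435/599208469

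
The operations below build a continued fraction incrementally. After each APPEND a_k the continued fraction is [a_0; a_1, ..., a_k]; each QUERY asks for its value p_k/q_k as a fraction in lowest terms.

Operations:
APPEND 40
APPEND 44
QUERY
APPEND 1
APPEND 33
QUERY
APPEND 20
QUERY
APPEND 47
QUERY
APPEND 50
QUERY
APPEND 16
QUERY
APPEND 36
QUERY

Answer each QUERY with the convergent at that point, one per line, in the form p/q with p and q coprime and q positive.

APPEND 40: p_0 = 40·1 + 0 = 40, q_0 = 40·0 + 1 = 1 → 40/1
APPEND 44: p_1 = 44·40 + 1 = 1761, q_1 = 44·1 + 0 = 44 → 1761/44
APPEND 1: p_2 = 1·1761 + 40 = 1801, q_2 = 1·44 + 1 = 45 → 1801/45
APPEND 33: p_3 = 33·1801 + 1761 = 61194, q_3 = 33·45 + 44 = 1529 → 61194/1529
APPEND 20: p_4 = 20·61194 + 1801 = 1225681, q_4 = 20·1529 + 45 = 30625 → 1225681/30625
APPEND 47: p_5 = 47·1225681 + 61194 = 57668201, q_5 = 47·30625 + 1529 = 1440904 → 57668201/1440904
APPEND 50: p_6 = 50·57668201 + 1225681 = 2884635731, q_6 = 50·1440904 + 30625 = 72075825 → 2884635731/72075825
APPEND 16: p_7 = 16·2884635731 + 57668201 = 46211839897, q_7 = 16·72075825 + 1440904 = 1154654104 → 46211839897/1154654104
APPEND 36: p_8 = 36·46211839897 + 2884635731 = 1666510872023, q_8 = 36·1154654104 + 72075825 = 41639623569 → 1666510872023/41639623569

1761/44
61194/1529
1225681/30625
57668201/1440904
2884635731/72075825
46211839897/1154654104
1666510872023/41639623569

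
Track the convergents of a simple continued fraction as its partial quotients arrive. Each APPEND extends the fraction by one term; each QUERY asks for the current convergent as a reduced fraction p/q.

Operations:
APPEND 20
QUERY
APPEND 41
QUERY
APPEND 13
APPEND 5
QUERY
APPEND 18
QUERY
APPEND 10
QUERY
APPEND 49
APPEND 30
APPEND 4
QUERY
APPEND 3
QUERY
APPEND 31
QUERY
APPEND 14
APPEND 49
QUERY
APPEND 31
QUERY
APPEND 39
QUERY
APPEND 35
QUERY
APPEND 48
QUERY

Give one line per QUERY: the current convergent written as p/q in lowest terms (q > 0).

20/1
821/41
54286/2711
987841/49332
9932696/496031
59050214129/2948921095
191791273433/9577904846
6004579690552/299863971321
4134544019807441/206475865634981
128255120520971832/6404959508187751
5006084244337708889/249999896684957270
175341203672340782947/8756401343481692201
8421383860516695290345/420557264383806182918

APPEND 20: p_0 = 20·1 + 0 = 20, q_0 = 20·0 + 1 = 1 → 20/1
APPEND 41: p_1 = 41·20 + 1 = 821, q_1 = 41·1 + 0 = 41 → 821/41
APPEND 13: p_2 = 13·821 + 20 = 10693, q_2 = 13·41 + 1 = 534 → 10693/534
APPEND 5: p_3 = 5·10693 + 821 = 54286, q_3 = 5·534 + 41 = 2711 → 54286/2711
APPEND 18: p_4 = 18·54286 + 10693 = 987841, q_4 = 18·2711 + 534 = 49332 → 987841/49332
APPEND 10: p_5 = 10·987841 + 54286 = 9932696, q_5 = 10·49332 + 2711 = 496031 → 9932696/496031
APPEND 49: p_6 = 49·9932696 + 987841 = 487689945, q_6 = 49·496031 + 49332 = 24354851 → 487689945/24354851
APPEND 30: p_7 = 30·487689945 + 9932696 = 14640631046, q_7 = 30·24354851 + 496031 = 731141561 → 14640631046/731141561
APPEND 4: p_8 = 4·14640631046 + 487689945 = 59050214129, q_8 = 4·731141561 + 24354851 = 2948921095 → 59050214129/2948921095
APPEND 3: p_9 = 3·59050214129 + 14640631046 = 191791273433, q_9 = 3·2948921095 + 731141561 = 9577904846 → 191791273433/9577904846
APPEND 31: p_10 = 31·191791273433 + 59050214129 = 6004579690552, q_10 = 31·9577904846 + 2948921095 = 299863971321 → 6004579690552/299863971321
APPEND 14: p_11 = 14·6004579690552 + 191791273433 = 84255906941161, q_11 = 14·299863971321 + 9577904846 = 4207673503340 → 84255906941161/4207673503340
APPEND 49: p_12 = 49·84255906941161 + 6004579690552 = 4134544019807441, q_12 = 49·4207673503340 + 299863971321 = 206475865634981 → 4134544019807441/206475865634981
APPEND 31: p_13 = 31·4134544019807441 + 84255906941161 = 128255120520971832, q_13 = 31·206475865634981 + 4207673503340 = 6404959508187751 → 128255120520971832/6404959508187751
APPEND 39: p_14 = 39·128255120520971832 + 4134544019807441 = 5006084244337708889, q_14 = 39·6404959508187751 + 206475865634981 = 249999896684957270 → 5006084244337708889/249999896684957270
APPEND 35: p_15 = 35·5006084244337708889 + 128255120520971832 = 175341203672340782947, q_15 = 35·249999896684957270 + 6404959508187751 = 8756401343481692201 → 175341203672340782947/8756401343481692201
APPEND 48: p_16 = 48·175341203672340782947 + 5006084244337708889 = 8421383860516695290345, q_16 = 48·8756401343481692201 + 249999896684957270 = 420557264383806182918 → 8421383860516695290345/420557264383806182918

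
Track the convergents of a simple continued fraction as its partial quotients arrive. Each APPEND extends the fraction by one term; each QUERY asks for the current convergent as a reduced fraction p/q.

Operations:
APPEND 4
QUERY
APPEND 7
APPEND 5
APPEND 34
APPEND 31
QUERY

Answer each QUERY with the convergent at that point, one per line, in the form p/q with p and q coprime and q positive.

APPEND 4: p_0 = 4·1 + 0 = 4, q_0 = 4·0 + 1 = 1 → 4/1
APPEND 7: p_1 = 7·4 + 1 = 29, q_1 = 7·1 + 0 = 7 → 29/7
APPEND 5: p_2 = 5·29 + 4 = 149, q_2 = 5·7 + 1 = 36 → 149/36
APPEND 34: p_3 = 34·149 + 29 = 5095, q_3 = 34·36 + 7 = 1231 → 5095/1231
APPEND 31: p_4 = 31·5095 + 149 = 158094, q_4 = 31·1231 + 36 = 38197 → 158094/38197

4/1
158094/38197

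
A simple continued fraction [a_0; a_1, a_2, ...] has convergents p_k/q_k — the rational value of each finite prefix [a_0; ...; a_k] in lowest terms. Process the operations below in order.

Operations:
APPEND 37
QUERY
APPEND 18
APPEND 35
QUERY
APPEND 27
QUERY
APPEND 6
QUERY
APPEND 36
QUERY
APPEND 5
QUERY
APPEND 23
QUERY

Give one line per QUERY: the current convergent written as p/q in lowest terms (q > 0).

37/1
23382/631
631981/17055
3815268/102961
137981629/3723651
693723413/18721216
16093620128/434311619

APPEND 37: p_0 = 37·1 + 0 = 37, q_0 = 37·0 + 1 = 1 → 37/1
APPEND 18: p_1 = 18·37 + 1 = 667, q_1 = 18·1 + 0 = 18 → 667/18
APPEND 35: p_2 = 35·667 + 37 = 23382, q_2 = 35·18 + 1 = 631 → 23382/631
APPEND 27: p_3 = 27·23382 + 667 = 631981, q_3 = 27·631 + 18 = 17055 → 631981/17055
APPEND 6: p_4 = 6·631981 + 23382 = 3815268, q_4 = 6·17055 + 631 = 102961 → 3815268/102961
APPEND 36: p_5 = 36·3815268 + 631981 = 137981629, q_5 = 36·102961 + 17055 = 3723651 → 137981629/3723651
APPEND 5: p_6 = 5·137981629 + 3815268 = 693723413, q_6 = 5·3723651 + 102961 = 18721216 → 693723413/18721216
APPEND 23: p_7 = 23·693723413 + 137981629 = 16093620128, q_7 = 23·18721216 + 3723651 = 434311619 → 16093620128/434311619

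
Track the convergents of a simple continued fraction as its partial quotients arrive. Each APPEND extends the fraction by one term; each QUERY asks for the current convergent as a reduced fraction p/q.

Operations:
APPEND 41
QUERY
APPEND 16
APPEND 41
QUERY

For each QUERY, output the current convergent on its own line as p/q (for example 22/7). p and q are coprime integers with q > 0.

APPEND 41: p_0 = 41·1 + 0 = 41, q_0 = 41·0 + 1 = 1 → 41/1
APPEND 16: p_1 = 16·41 + 1 = 657, q_1 = 16·1 + 0 = 16 → 657/16
APPEND 41: p_2 = 41·657 + 41 = 26978, q_2 = 41·16 + 1 = 657 → 26978/657

41/1
26978/657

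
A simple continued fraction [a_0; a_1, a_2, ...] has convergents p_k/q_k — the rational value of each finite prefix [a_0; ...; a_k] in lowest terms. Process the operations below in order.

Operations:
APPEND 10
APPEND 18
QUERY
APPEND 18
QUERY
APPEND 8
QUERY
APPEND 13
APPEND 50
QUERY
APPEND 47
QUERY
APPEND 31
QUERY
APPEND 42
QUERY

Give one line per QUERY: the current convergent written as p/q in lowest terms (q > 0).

APPEND 10: p_0 = 10·1 + 0 = 10, q_0 = 10·0 + 1 = 1 → 10/1
APPEND 18: p_1 = 18·10 + 1 = 181, q_1 = 18·1 + 0 = 18 → 181/18
APPEND 18: p_2 = 18·181 + 10 = 3268, q_2 = 18·18 + 1 = 325 → 3268/325
APPEND 8: p_3 = 8·3268 + 181 = 26325, q_3 = 8·325 + 18 = 2618 → 26325/2618
APPEND 13: p_4 = 13·26325 + 3268 = 345493, q_4 = 13·2618 + 325 = 34359 → 345493/34359
APPEND 50: p_5 = 50·345493 + 26325 = 17300975, q_5 = 50·34359 + 2618 = 1720568 → 17300975/1720568
APPEND 47: p_6 = 47·17300975 + 345493 = 813491318, q_6 = 47·1720568 + 34359 = 80901055 → 813491318/80901055
APPEND 31: p_7 = 31·813491318 + 17300975 = 25235531833, q_7 = 31·80901055 + 1720568 = 2509653273 → 25235531833/2509653273
APPEND 42: p_8 = 42·25235531833 + 813491318 = 1060705828304, q_8 = 42·2509653273 + 80901055 = 105486338521 → 1060705828304/105486338521

181/18
3268/325
26325/2618
17300975/1720568
813491318/80901055
25235531833/2509653273
1060705828304/105486338521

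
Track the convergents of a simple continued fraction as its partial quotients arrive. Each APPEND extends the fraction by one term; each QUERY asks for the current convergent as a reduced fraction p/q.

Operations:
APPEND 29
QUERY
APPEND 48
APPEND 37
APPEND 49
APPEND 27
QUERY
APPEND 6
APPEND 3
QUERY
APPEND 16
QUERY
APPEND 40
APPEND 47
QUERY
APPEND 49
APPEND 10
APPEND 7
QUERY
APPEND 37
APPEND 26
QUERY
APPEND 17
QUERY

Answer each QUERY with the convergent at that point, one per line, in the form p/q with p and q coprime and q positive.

29/1
68316291/2354044
1305594498/44988199
21301938037/734022569
40130308389003/1382810897642
139954845245298896/4822566607438101
135289041367727003426/4661792252413838375
2305111745040685277647/79429582509720113924

APPEND 29: p_0 = 29·1 + 0 = 29, q_0 = 29·0 + 1 = 1 → 29/1
APPEND 48: p_1 = 48·29 + 1 = 1393, q_1 = 48·1 + 0 = 48 → 1393/48
APPEND 37: p_2 = 37·1393 + 29 = 51570, q_2 = 37·48 + 1 = 1777 → 51570/1777
APPEND 49: p_3 = 49·51570 + 1393 = 2528323, q_3 = 49·1777 + 48 = 87121 → 2528323/87121
APPEND 27: p_4 = 27·2528323 + 51570 = 68316291, q_4 = 27·87121 + 1777 = 2354044 → 68316291/2354044
APPEND 6: p_5 = 6·68316291 + 2528323 = 412426069, q_5 = 6·2354044 + 87121 = 14211385 → 412426069/14211385
APPEND 3: p_6 = 3·412426069 + 68316291 = 1305594498, q_6 = 3·14211385 + 2354044 = 44988199 → 1305594498/44988199
APPEND 16: p_7 = 16·1305594498 + 412426069 = 21301938037, q_7 = 16·44988199 + 14211385 = 734022569 → 21301938037/734022569
APPEND 40: p_8 = 40·21301938037 + 1305594498 = 853383115978, q_8 = 40·734022569 + 44988199 = 29405890959 → 853383115978/29405890959
APPEND 47: p_9 = 47·853383115978 + 21301938037 = 40130308389003, q_9 = 47·29405890959 + 734022569 = 1382810897642 → 40130308389003/1382810897642
APPEND 49: p_10 = 49·40130308389003 + 853383115978 = 1967238494177125, q_10 = 49·1382810897642 + 29405890959 = 67787139875417 → 1967238494177125/67787139875417
APPEND 10: p_11 = 10·1967238494177125 + 40130308389003 = 19712515250160253, q_11 = 10·67787139875417 + 1382810897642 = 679254209651812 → 19712515250160253/679254209651812
APPEND 7: p_12 = 7·19712515250160253 + 1967238494177125 = 139954845245298896, q_12 = 7·679254209651812 + 67787139875417 = 4822566607438101 → 139954845245298896/4822566607438101
APPEND 37: p_13 = 37·139954845245298896 + 19712515250160253 = 5198041789326219405, q_13 = 37·4822566607438101 + 679254209651812 = 179114218684861549 → 5198041789326219405/179114218684861549
APPEND 26: p_14 = 26·5198041789326219405 + 139954845245298896 = 135289041367727003426, q_14 = 26·179114218684861549 + 4822566607438101 = 4661792252413838375 → 135289041367727003426/4661792252413838375
APPEND 17: p_15 = 17·135289041367727003426 + 5198041789326219405 = 2305111745040685277647, q_15 = 17·4661792252413838375 + 179114218684861549 = 79429582509720113924 → 2305111745040685277647/79429582509720113924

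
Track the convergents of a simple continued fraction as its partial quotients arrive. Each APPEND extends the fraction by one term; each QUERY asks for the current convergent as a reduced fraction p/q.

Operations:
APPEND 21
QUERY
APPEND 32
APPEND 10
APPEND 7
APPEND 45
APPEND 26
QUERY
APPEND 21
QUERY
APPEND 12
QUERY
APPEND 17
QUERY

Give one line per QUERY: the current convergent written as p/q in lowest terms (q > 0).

APPEND 21: p_0 = 21·1 + 0 = 21, q_0 = 21·0 + 1 = 1 → 21/1
APPEND 32: p_1 = 32·21 + 1 = 673, q_1 = 32·1 + 0 = 32 → 673/32
APPEND 10: p_2 = 10·673 + 21 = 6751, q_2 = 10·32 + 1 = 321 → 6751/321
APPEND 7: p_3 = 7·6751 + 673 = 47930, q_3 = 7·321 + 32 = 2279 → 47930/2279
APPEND 45: p_4 = 45·47930 + 6751 = 2163601, q_4 = 45·2279 + 321 = 102876 → 2163601/102876
APPEND 26: p_5 = 26·2163601 + 47930 = 56301556, q_5 = 26·102876 + 2279 = 2677055 → 56301556/2677055
APPEND 21: p_6 = 21·56301556 + 2163601 = 1184496277, q_6 = 21·2677055 + 102876 = 56321031 → 1184496277/56321031
APPEND 12: p_7 = 12·1184496277 + 56301556 = 14270256880, q_7 = 12·56321031 + 2677055 = 678529427 → 14270256880/678529427
APPEND 17: p_8 = 17·14270256880 + 1184496277 = 243778863237, q_8 = 17·678529427 + 56321031 = 11591321290 → 243778863237/11591321290

21/1
56301556/2677055
1184496277/56321031
14270256880/678529427
243778863237/11591321290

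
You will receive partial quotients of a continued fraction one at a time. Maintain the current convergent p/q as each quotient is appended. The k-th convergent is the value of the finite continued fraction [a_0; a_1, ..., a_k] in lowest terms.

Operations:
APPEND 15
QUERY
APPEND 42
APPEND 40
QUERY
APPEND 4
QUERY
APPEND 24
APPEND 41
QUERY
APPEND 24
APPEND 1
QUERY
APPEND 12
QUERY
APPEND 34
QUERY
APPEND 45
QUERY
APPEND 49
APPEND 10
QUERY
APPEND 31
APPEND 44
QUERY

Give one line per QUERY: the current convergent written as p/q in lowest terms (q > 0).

APPEND 15: p_0 = 15·1 + 0 = 15, q_0 = 15·0 + 1 = 1 → 15/1
APPEND 42: p_1 = 42·15 + 1 = 631, q_1 = 42·1 + 0 = 42 → 631/42
APPEND 40: p_2 = 40·631 + 15 = 25255, q_2 = 40·42 + 1 = 1681 → 25255/1681
APPEND 4: p_3 = 4·25255 + 631 = 101651, q_3 = 4·1681 + 42 = 6766 → 101651/6766
APPEND 24: p_4 = 24·101651 + 25255 = 2464879, q_4 = 24·6766 + 1681 = 164065 → 2464879/164065
APPEND 41: p_5 = 41·2464879 + 101651 = 101161690, q_5 = 41·164065 + 6766 = 6733431 → 101161690/6733431
APPEND 24: p_6 = 24·101161690 + 2464879 = 2430345439, q_6 = 24·6733431 + 164065 = 161766409 → 2430345439/161766409
APPEND 1: p_7 = 1·2430345439 + 101161690 = 2531507129, q_7 = 1·161766409 + 6733431 = 168499840 → 2531507129/168499840
APPEND 12: p_8 = 12·2531507129 + 2430345439 = 32808430987, q_8 = 12·168499840 + 161766409 = 2183764489 → 32808430987/2183764489
APPEND 34: p_9 = 34·32808430987 + 2531507129 = 1118018160687, q_9 = 34·2183764489 + 168499840 = 74416492466 → 1118018160687/74416492466
APPEND 45: p_10 = 45·1118018160687 + 32808430987 = 50343625661902, q_10 = 45·74416492466 + 2183764489 = 3350925925459 → 50343625661902/3350925925459
APPEND 49: p_11 = 49·50343625661902 + 1118018160687 = 2467955675593885, q_11 = 49·3350925925459 + 74416492466 = 164269786839957 → 2467955675593885/164269786839957
APPEND 10: p_12 = 10·2467955675593885 + 50343625661902 = 24729900381600752, q_12 = 10·164269786839957 + 3350925925459 = 1646048794325029 → 24729900381600752/1646048794325029
APPEND 31: p_13 = 31·24729900381600752 + 2467955675593885 = 769094867505217197, q_13 = 31·1646048794325029 + 164269786839957 = 51191782410915856 → 769094867505217197/51191782410915856
APPEND 44: p_14 = 44·769094867505217197 + 24729900381600752 = 33864904070611157420, q_14 = 44·51191782410915856 + 1646048794325029 = 2254084474874622693 → 33864904070611157420/2254084474874622693

15/1
25255/1681
101651/6766
101161690/6733431
2531507129/168499840
32808430987/2183764489
1118018160687/74416492466
50343625661902/3350925925459
24729900381600752/1646048794325029
33864904070611157420/2254084474874622693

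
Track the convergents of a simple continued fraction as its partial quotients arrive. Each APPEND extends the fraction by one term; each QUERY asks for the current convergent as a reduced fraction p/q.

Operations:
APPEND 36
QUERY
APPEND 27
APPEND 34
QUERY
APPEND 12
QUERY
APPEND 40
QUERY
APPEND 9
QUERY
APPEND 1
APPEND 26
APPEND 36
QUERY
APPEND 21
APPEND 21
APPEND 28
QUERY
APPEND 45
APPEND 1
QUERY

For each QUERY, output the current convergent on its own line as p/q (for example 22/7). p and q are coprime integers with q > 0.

36/1
33118/919
398389/11055
15968678/443119
144116491/3999126
155187997029/4306352101
1926402028059778/53456231021241
88683176818385191/2460892544053144

APPEND 36: p_0 = 36·1 + 0 = 36, q_0 = 36·0 + 1 = 1 → 36/1
APPEND 27: p_1 = 27·36 + 1 = 973, q_1 = 27·1 + 0 = 27 → 973/27
APPEND 34: p_2 = 34·973 + 36 = 33118, q_2 = 34·27 + 1 = 919 → 33118/919
APPEND 12: p_3 = 12·33118 + 973 = 398389, q_3 = 12·919 + 27 = 11055 → 398389/11055
APPEND 40: p_4 = 40·398389 + 33118 = 15968678, q_4 = 40·11055 + 919 = 443119 → 15968678/443119
APPEND 9: p_5 = 9·15968678 + 398389 = 144116491, q_5 = 9·443119 + 11055 = 3999126 → 144116491/3999126
APPEND 1: p_6 = 1·144116491 + 15968678 = 160085169, q_6 = 1·3999126 + 443119 = 4442245 → 160085169/4442245
APPEND 26: p_7 = 26·160085169 + 144116491 = 4306330885, q_7 = 26·4442245 + 3999126 = 119497496 → 4306330885/119497496
APPEND 36: p_8 = 36·4306330885 + 160085169 = 155187997029, q_8 = 36·119497496 + 4442245 = 4306352101 → 155187997029/4306352101
APPEND 21: p_9 = 21·155187997029 + 4306330885 = 3263254268494, q_9 = 21·4306352101 + 119497496 = 90552891617 → 3263254268494/90552891617
APPEND 21: p_10 = 21·3263254268494 + 155187997029 = 68683527635403, q_10 = 21·90552891617 + 4306352101 = 1905917076058 → 68683527635403/1905917076058
APPEND 28: p_11 = 28·68683527635403 + 3263254268494 = 1926402028059778, q_11 = 28·1905917076058 + 90552891617 = 53456231021241 → 1926402028059778/53456231021241
APPEND 45: p_12 = 45·1926402028059778 + 68683527635403 = 86756774790325413, q_12 = 45·53456231021241 + 1905917076058 = 2407436313031903 → 86756774790325413/2407436313031903
APPEND 1: p_13 = 1·86756774790325413 + 1926402028059778 = 88683176818385191, q_13 = 1·2407436313031903 + 53456231021241 = 2460892544053144 → 88683176818385191/2460892544053144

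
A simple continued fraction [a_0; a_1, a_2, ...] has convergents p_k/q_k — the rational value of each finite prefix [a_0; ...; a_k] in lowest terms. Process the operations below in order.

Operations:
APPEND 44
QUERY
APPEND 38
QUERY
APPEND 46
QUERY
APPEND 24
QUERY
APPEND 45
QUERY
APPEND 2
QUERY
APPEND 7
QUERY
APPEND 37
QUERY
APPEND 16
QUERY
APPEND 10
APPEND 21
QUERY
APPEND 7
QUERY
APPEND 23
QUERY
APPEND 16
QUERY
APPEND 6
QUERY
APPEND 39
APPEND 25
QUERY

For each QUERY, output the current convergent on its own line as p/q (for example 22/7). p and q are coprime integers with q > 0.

44/1
1673/38
77002/1749
1849721/42014
83314447/1892379
168478615/3826772
1262664752/28679783
46887074439/1064978743
751455855776/17068339671
159541814131955/3623784224184
1124354144555884/25538237944741
26019687138917287/591003256953227
417439348367232476/9481590349196373
2530655777342312143/57480545352131465
2480356022395277463468/56338052022410219165

APPEND 44: p_0 = 44·1 + 0 = 44, q_0 = 44·0 + 1 = 1 → 44/1
APPEND 38: p_1 = 38·44 + 1 = 1673, q_1 = 38·1 + 0 = 38 → 1673/38
APPEND 46: p_2 = 46·1673 + 44 = 77002, q_2 = 46·38 + 1 = 1749 → 77002/1749
APPEND 24: p_3 = 24·77002 + 1673 = 1849721, q_3 = 24·1749 + 38 = 42014 → 1849721/42014
APPEND 45: p_4 = 45·1849721 + 77002 = 83314447, q_4 = 45·42014 + 1749 = 1892379 → 83314447/1892379
APPEND 2: p_5 = 2·83314447 + 1849721 = 168478615, q_5 = 2·1892379 + 42014 = 3826772 → 168478615/3826772
APPEND 7: p_6 = 7·168478615 + 83314447 = 1262664752, q_6 = 7·3826772 + 1892379 = 28679783 → 1262664752/28679783
APPEND 37: p_7 = 37·1262664752 + 168478615 = 46887074439, q_7 = 37·28679783 + 3826772 = 1064978743 → 46887074439/1064978743
APPEND 16: p_8 = 16·46887074439 + 1262664752 = 751455855776, q_8 = 16·1064978743 + 28679783 = 17068339671 → 751455855776/17068339671
APPEND 10: p_9 = 10·751455855776 + 46887074439 = 7561445632199, q_9 = 10·17068339671 + 1064978743 = 171748375453 → 7561445632199/171748375453
APPEND 21: p_10 = 21·7561445632199 + 751455855776 = 159541814131955, q_10 = 21·171748375453 + 17068339671 = 3623784224184 → 159541814131955/3623784224184
APPEND 7: p_11 = 7·159541814131955 + 7561445632199 = 1124354144555884, q_11 = 7·3623784224184 + 171748375453 = 25538237944741 → 1124354144555884/25538237944741
APPEND 23: p_12 = 23·1124354144555884 + 159541814131955 = 26019687138917287, q_12 = 23·25538237944741 + 3623784224184 = 591003256953227 → 26019687138917287/591003256953227
APPEND 16: p_13 = 16·26019687138917287 + 1124354144555884 = 417439348367232476, q_13 = 16·591003256953227 + 25538237944741 = 9481590349196373 → 417439348367232476/9481590349196373
APPEND 6: p_14 = 6·417439348367232476 + 26019687138917287 = 2530655777342312143, q_14 = 6·9481590349196373 + 591003256953227 = 57480545352131465 → 2530655777342312143/57480545352131465
APPEND 39: p_15 = 39·2530655777342312143 + 417439348367232476 = 99113014664717406053, q_15 = 39·57480545352131465 + 9481590349196373 = 2251222859082323508 → 99113014664717406053/2251222859082323508
APPEND 25: p_16 = 25·99113014664717406053 + 2530655777342312143 = 2480356022395277463468, q_16 = 25·2251222859082323508 + 57480545352131465 = 56338052022410219165 → 2480356022395277463468/56338052022410219165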